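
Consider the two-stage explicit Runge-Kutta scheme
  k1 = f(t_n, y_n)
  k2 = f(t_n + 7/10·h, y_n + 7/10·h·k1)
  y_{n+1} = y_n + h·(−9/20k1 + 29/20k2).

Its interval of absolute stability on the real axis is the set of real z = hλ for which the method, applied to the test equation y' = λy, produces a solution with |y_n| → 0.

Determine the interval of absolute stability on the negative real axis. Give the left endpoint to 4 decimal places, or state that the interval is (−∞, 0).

With y'=λy (z=hλ):
  k1=λy_n ⇒ h·k1=z·y_n;  k2=λ(1+7/10z)y_n ⇒ h·k2=z(1+7/10z)y_n
  y_{n+1}/y_n = 1 − 9/20z + 29/20z(1+7/10z) = 1 + z + 203/200z²
  ⇒ R(z) = 1 + z + 203/200z².

Need |R(x)|<1, x<0.
x=-0.5: |R|=0.7537
R=1: x+203/200x²=0 ⇒ x=−200/203=-0.9852; min R=1−1/(4·203/200)=0.7537>−1
Confirm numerically:
  x=-0.560: |R|=0.75830 <1
  x=-0.546: |R|=0.75659 <1
  x=-0.460: |R|=0.75477 <1
  x=-1.268: |R|=1.36394 >1
  x=-1.231: |R|=1.30709 >1
Stable set (-0.9852, 0).

(-0.9852, 0).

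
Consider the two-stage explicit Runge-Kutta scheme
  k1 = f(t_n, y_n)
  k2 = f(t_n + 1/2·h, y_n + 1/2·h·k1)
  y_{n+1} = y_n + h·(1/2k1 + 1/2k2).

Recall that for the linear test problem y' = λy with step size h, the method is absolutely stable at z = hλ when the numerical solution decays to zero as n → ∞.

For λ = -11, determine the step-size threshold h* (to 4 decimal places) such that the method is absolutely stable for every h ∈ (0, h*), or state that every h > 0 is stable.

(-4.0000,0); λ=-11 ⇒ h* = (4)/11 = 0.3636.

With y'=λy (z=hλ):
  k1=λy_n ⇒ h·k1=z·y_n;  k2=λ(1+1/2z)y_n ⇒ h·k2=z(1+1/2z)y_n
  y_{n+1}/y_n = 1 + 1/2z + 1/2z(1+1/2z) = 1 + z + 1/4z²
  R(z) = 1 + z + 1/4z².

Solve |R(x)|<1 on ℝ⁻.
x=-1.09: |R|=0.2070
R=1: x+1/4x²=0 ⇒ x=−4=-4.0000; min R=1−1/(4·1/4)=0.0000>−1
Confirm numerically:
  x=-2.141: |R|=0.00497 <1
  x=-1.744: |R|=0.01638 <1
  x=-1.609: |R|=0.03822 <1
  x=-4.254: |R|=1.27013 >1
  x=-4.130: |R|=1.13422 >1
  x=-4.075: |R|=1.07641 >1
Stable set (-4.0000, 0).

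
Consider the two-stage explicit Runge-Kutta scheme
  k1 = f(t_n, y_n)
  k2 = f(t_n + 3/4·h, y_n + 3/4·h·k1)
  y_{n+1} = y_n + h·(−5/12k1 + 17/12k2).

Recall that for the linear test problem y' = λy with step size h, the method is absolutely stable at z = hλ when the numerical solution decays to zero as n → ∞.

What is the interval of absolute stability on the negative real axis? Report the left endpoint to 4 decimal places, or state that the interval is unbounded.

(-0.9412, 0).

With y'=λy (z=hλ):
  k1=λy_n ⇒ h·k1=z·y_n;  k2=λ(1+3/4z)y_n ⇒ h·k2=z(1+3/4z)y_n
  y_{n+1}/y_n = 1 − 5/12z + 17/12z(1+3/4z) = 1 + z + 17/16z²
  so R(z) = 1 + z + 17/16z².

Solve |R(x)|<1 on ℝ⁻.
x=-1.33: |R|=1.5495
R=1: x+17/16x²=0 ⇒ x=−16/17=-0.9412; min R=1−1/(4·17/16)=0.7647>−1
Confirm numerically:
  x=-0.793: |R|=0.87515 <1
  x=-0.641: |R|=0.79556 <1
  x=-0.471: |R|=0.76471 <1
  x=-0.470: |R|=0.76471 <1
  x=-1.483: |R|=1.85374 >1
  x=-1.152: |R|=1.25805 >1
  x=-0.968: |R|=1.02759 >1
Stable set (-0.9412, 0).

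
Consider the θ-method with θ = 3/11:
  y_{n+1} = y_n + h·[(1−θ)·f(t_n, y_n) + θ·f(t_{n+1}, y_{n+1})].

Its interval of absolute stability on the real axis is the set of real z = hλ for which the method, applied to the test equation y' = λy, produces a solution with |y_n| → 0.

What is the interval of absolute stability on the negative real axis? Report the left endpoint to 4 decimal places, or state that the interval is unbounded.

With y'=λy (z=hλ):
  y_{n+1} = y_n + z·[8/11·y_n + 3/11·y_{n+1}] ⇒ (1 − 3/11z)y_{n+1} = (1 + 8/11z)y_n
  so R(z) = (1 + 8/11z)/(1 − 3/11z).

Solve |R(x)|<1 on ℝ⁻.
x=-1.18: |R|=0.1073
R=−1: 1+8/11x = −1+3/11x ⇒ -5/11x=2 ⇒ x=2/(-5/11)=-4.4000
Confirm numerically:
  x=-3.473: |R|=0.78360 <1
  x=-3.381: |R|=0.75902 <1
  x=-2.148: |R|=0.35451 <1
  x=-4.946: |R|=1.10566 >1
  x=-4.909: |R|=1.09892 >1
Stable set (-4.4000, 0).

z∈(-4.4000,0).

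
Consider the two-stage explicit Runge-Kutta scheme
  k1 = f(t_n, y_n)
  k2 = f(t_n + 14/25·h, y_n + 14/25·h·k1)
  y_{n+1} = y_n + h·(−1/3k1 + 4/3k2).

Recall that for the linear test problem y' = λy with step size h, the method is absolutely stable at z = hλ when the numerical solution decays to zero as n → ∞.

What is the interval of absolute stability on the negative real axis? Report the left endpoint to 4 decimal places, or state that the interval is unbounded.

Set f=λy, z=hλ:
  k1=λy_n ⇒ h·k1=z·y_n;  k2=λ(1+14/25z)y_n ⇒ h·k2=z(1+14/25z)y_n
  y_{n+1}/y_n = 1 − 1/3z + 4/3z(1+14/25z) = 1 + z + 56/75z²
  R(z) = 1 + z + 56/75z².

Solve |R(x)|<1 on ℝ⁻.
x=-0.57: |R|=0.6726
R=1: x+56/75x²=0 ⇒ x=−75/56=-1.3393; min R=1−1/(4·56/75)=0.6652>−1
Confirm numerically:
  x=-0.951: |R|=0.72429 <1
  x=-0.915: |R|=0.71013 <1
  x=-0.829: |R|=0.68414 <1
  x=-1.890: |R|=1.77717 >1
  x=-1.417: |R|=1.08222 >1
Interval (-1.3393, 0).

z∈(-1.3393,0).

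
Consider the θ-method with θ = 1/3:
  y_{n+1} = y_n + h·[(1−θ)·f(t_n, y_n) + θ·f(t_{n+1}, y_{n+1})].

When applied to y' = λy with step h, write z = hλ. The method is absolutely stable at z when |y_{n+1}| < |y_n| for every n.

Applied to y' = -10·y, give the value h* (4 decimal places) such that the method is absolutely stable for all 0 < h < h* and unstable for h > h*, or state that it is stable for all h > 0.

With y'=λy (z=hλ):
  y_{n+1} = y_n + z·[2/3·y_n + 1/3·y_{n+1}] ⇒ (1 − 1/3z)y_{n+1} = (1 + 2/3z)y_n
  Hence R(z) = (1 + 2/3z)/(1 − 1/3z).

Need |R(x)|<1, x<0.
x=-1.6: |R|=0.0435
R=−1: 1+2/3x = −1+1/3x ⇒ -1/3x=2 ⇒ x=2/(-1/3)=-6.0000
Confirm numerically:
  x=-4.298: |R|=0.76679 <1
  x=-3.091: |R|=0.52241 <1
  x=-2.755: |R|=0.43614 <1
  x=-2.632: |R|=0.40199 <1
  x=-6.318: |R|=1.03413 >1
  x=-6.144: |R|=1.01575 >1
So |R|<1 on (-6.0000, 0).

(-6.0000,0); λ=-10 ⇒ h* = (6)/10 = 0.6000.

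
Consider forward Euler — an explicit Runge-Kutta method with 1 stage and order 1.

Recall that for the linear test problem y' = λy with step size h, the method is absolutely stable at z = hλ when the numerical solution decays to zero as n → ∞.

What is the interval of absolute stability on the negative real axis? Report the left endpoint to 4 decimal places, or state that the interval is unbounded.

With y'=λy (z=hλ):
  order 1, 1-stage ⇒ R(z)=1+z
  (e.g. R(-1.55)=-0.55000, |R|=0.55000)

Need |R(x)|<1, x<0.
x=-1.55: |R|=0.5500
|R(-1.78)|=0.7800 |R(-1.17)|=0.1700 |R(-0.96)|=0.0400
Bisect:
  x_lo=-2.6085 |R|=1.6085  x_hi=-0.2176 |R|=0.7824
  mid=-1.41303 |R|=0.41303 →hi
  mid=-2.01075 |R|=1.01075 →lo
  mid=-1.71189 |R|=0.71189 →hi
  mid=-1.86132 |R|=0.86132 →hi
  mid=-1.93604 |R|=0.93604 →hi
  mid=-1.97340 |R|=0.97340 →hi
  mid=-1.99208 |R|=0.99208 →hi
  ...
  [-2.00010,-1.99996] ⇒ x*=-2.0000
Stable set (-2.0000, 0).

(-2.0000, 0).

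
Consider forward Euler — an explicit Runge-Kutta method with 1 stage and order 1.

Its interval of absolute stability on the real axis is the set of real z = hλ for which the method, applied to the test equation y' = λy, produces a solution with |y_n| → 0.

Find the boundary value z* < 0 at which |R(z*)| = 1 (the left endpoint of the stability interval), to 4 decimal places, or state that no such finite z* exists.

Test eqn y'=λy, z=hλ:
  order 1, 1-stage ⇒ R(z)=1+z
  (e.g. R(-1.52)=-0.52000, |R|=0.52000)

Find x<0 with |R(x)|<1.
x=-1.52: |R|=0.5200
|R(-2.07)|=1.0700 |R(-1.47)|=0.4700 |R(-0.61)|=0.3900
Bisect:
  x_lo=-2.5350 |R|=1.5350  x_hi=-0.2812 |R|=0.7188
  mid=-1.40808 |R|=0.40808 →hi
  mid=-1.97154 |R|=0.97154 →hi
  mid=-2.25326 |R|=1.25326 →lo
  mid=-2.11240 |R|=1.11240 →lo
  mid=-2.04197 |R|=1.04197 →lo
  mid=-2.00675 |R|=1.00675 →lo
  mid=-1.98914 |R|=0.98914 →hi
  mid=-1.99795 |R|=0.99795 →hi
  mid=-2.00235 |R|=1.00235 →lo
  ...
  [-2.00001,-1.99987] ⇒ x*=-2.0000
Stable set (-2.0000, 0).

z* = -2.0000.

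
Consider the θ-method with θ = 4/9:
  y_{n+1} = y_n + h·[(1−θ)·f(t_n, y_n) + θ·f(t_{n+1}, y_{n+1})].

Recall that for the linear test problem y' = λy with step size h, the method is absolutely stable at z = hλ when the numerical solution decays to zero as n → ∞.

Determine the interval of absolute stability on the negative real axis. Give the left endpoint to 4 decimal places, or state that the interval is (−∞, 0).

With y'=λy (z=hλ):
  y_{n+1} = y_n + z·[5/9·y_n + 4/9·y_{n+1}] ⇒ (1 − 4/9z)y_{n+1} = (1 + 5/9z)y_n
  Hence R(z) = (1 + 5/9z)/(1 − 4/9z).

Boundary: |R(x)|=1, x<0.
x=-0.94: |R|=0.3370
R=−1: 1+5/9x = −1+4/9x ⇒ -1/9x=2 ⇒ x=2/(-1/9)=-18.0000
Confirm numerically:
  x=-14.996: |R|=0.95645 <1
  x=-8.444: |R|=0.77660 <1
  x=-7.530: |R|=0.73236 <1
  x=-18.048: |R|=1.00059 >1
  x=-18.043: |R|=1.00053 >1
Interval (-18.0000, 0).

(-18.0000, 0).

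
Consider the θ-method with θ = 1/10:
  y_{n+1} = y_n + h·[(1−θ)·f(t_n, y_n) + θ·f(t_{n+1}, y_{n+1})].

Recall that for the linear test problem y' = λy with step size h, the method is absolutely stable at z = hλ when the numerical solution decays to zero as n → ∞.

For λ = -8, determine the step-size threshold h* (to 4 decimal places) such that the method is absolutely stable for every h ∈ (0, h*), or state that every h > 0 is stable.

On y'=λy, z=hλ:
  y_{n+1} = y_n + z·[9/10·y_n + 1/10·y_{n+1}] ⇒ (1 − 1/10z)y_{n+1} = (1 + 9/10z)y_n
  Hence R(z) = (1 + 9/10z)/(1 − 1/10z).

Need |R(x)|<1, x<0.
x=-1.59: |R|=0.3719
R=−1: 1+9/10x = −1+1/10x ⇒ -4/5x=2 ⇒ x=2/(-4/5)=-2.5000
Confirm numerically:
  x=-1.859: |R|=0.56759 <1
  x=-1.724: |R|=0.47049 <1
  x=-1.295: |R|=0.14653 <1
  x=-2.939: |R|=1.27143 >1
  x=-2.881: |R|=1.23663 >1
Interval (-2.5000, 0).

(-2.5000,0); λ=-8 ⇒ h* = (5/2)/8 = 0.3125.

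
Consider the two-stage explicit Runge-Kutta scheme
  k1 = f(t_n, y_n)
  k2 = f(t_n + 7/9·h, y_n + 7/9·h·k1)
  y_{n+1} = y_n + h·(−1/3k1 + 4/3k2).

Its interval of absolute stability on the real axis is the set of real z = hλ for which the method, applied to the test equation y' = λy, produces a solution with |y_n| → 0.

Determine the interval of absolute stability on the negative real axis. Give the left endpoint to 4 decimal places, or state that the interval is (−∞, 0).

z∈(-0.9643,0).

On y'=λy, z=hλ:
  k1=λy_n ⇒ h·k1=z·y_n;  k2=λ(1+7/9z)y_n ⇒ h·k2=z(1+7/9z)y_n
  y_{n+1}/y_n = 1 − 1/3z + 4/3z(1+7/9z) = 1 + z + 28/27z²
  ⇒ R(z) = 1 + z + 28/27z².

Boundary: |R(x)|=1, x<0.
x=-0.38: |R|=0.7697
R=1: x+28/27x²=0 ⇒ x=−27/28=-0.9643; min R=1−1/(4·28/27)=0.7589>−1
Confirm numerically:
  x=-0.696: |R|=0.80636 <1
  x=-0.540: |R|=0.76240 <1
  x=-0.527: |R|=0.76102 <1
  x=-0.483: |R|=0.75893 <1
  x=-1.420: |R|=1.67108 >1
  x=-1.266: |R|=1.39612 >1
  x=-1.142: |R|=1.21047 >1
So |R|<1 on (-0.9643, 0).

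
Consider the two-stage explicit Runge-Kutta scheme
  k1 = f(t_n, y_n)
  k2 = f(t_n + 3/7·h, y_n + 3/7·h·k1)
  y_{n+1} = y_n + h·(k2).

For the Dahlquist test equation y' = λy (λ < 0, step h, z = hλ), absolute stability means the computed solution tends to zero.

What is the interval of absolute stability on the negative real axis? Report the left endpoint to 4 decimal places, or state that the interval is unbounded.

z∈(-2.3333,0).

On y'=λy, z=hλ:
  k1=λy_n ⇒ h·k1=z·y_n;  k2=λ(1+3/7z)y_n ⇒ h·k2=z(1+3/7z)y_n
  y_{n+1}/y_n = 1 + z(1+3/7z) = 1 + z + 3/7z²
  ⇒ R(z) = 1 + z + 3/7z².

Need |R(x)|<1, x<0.
x=-0.89: |R|=0.4495
R=1: x+3/7x²=0 ⇒ x=−7/3=-2.3333; min R=1−1/(4·3/7)=0.4167>−1
Confirm numerically:
  x=-2.191: |R|=0.86635 <1
  x=-2.163: |R|=0.84210 <1
  x=-1.370: |R|=0.43439 <1
  x=-1.207: |R|=0.41736 <1
  x=-2.895: |R|=1.69687 >1
  x=-2.867: |R|=1.65572 >1
  x=-2.560: |R|=1.24869 >1
Interval (-2.3333, 0).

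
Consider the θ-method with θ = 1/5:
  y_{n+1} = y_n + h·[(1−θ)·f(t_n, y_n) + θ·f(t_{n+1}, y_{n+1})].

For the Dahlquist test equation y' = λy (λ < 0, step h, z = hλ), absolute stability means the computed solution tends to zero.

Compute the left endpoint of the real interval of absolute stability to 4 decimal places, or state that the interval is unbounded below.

With y'=λy (z=hλ):
  y_{n+1} = y_n + z·[4/5·y_n + 1/5·y_{n+1}] ⇒ (1 − 1/5z)y_{n+1} = (1 + 4/5z)y_n
  Hence R(z) = (1 + 4/5z)/(1 − 1/5z).

Solve |R(x)|<1 on ℝ⁻.
x=-0.61: |R|=0.4563
R=−1: 1+4/5x = −1+1/5x ⇒ -3/5x=2 ⇒ x=2/(-3/5)=-3.3333
Confirm numerically:
  x=-3.294: |R|=0.98577 <1
  x=-3.212: |R|=0.95567 <1
  x=-1.680: |R|=0.25749 <1
  x=-3.845: |R|=1.17354 >1
  x=-3.644: |R|=1.10782 >1
  x=-3.424: |R|=1.03229 >1
So |R|<1 on (-3.3333, 0).

left endpoint -3.3333.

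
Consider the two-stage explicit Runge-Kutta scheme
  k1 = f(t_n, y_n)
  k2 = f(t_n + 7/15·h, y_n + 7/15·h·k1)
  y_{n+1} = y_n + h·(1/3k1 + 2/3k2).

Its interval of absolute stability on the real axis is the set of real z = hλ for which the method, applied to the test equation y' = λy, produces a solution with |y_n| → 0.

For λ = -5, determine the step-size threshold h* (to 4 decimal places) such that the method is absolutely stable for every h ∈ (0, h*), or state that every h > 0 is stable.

Test eqn y'=λy, z=hλ:
  k1=λy_n ⇒ h·k1=z·y_n;  k2=λ(1+7/15z)y_n ⇒ h·k2=z(1+7/15z)y_n
  y_{n+1}/y_n = 1 + 1/3z + 2/3z(1+7/15z) = 1 + z + 14/45z²
  so R(z) = 1 + z + 14/45z².

Solve |R(x)|<1 on ℝ⁻.
x=-1.58: |R|=0.1967
R=1: x+14/45x²=0 ⇒ x=−45/14=-3.2143; min R=1−1/(4·14/45)=0.1964>−1
Confirm numerically:
  x=-2.255: |R|=0.32701 <1
  x=-1.908: |R|=0.22459 <1
  x=-1.330: |R|=0.22032 <1
  x=-3.785: |R|=1.67205 >1
  x=-3.754: |R|=1.63034 >1
  x=-3.480: |R|=1.28768 >1
So |R|<1 on (-3.2143, 0).

(-3.2143,0); λ=-5 ⇒ h* = (45/14)/5 = 0.6429.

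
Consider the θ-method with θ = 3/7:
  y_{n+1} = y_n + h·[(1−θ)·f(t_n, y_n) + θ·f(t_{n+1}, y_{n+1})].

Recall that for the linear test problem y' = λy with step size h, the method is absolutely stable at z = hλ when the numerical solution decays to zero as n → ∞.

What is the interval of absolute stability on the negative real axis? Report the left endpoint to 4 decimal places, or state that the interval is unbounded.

(-14.0000, 0).

Set f=λy, z=hλ:
  y_{n+1} = y_n + z·[4/7·y_n + 3/7·y_{n+1}] ⇒ (1 − 3/7z)y_{n+1} = (1 + 4/7z)y_n
  Hence R(z) = (1 + 4/7z)/(1 − 3/7z).

Need |R(x)|<1, x<0.
x=-1.29: |R|=0.1693
R=−1: 1+4/7x = −1+3/7x ⇒ -1/7x=2 ⇒ x=2/(-1/7)=-14.0000
Confirm numerically:
  x=-13.843: |R|=0.99676 <1
  x=-11.815: |R|=0.94852 <1
  x=-11.448: |R|=0.93827 <1
  x=-14.135: |R|=1.00273 >1
  x=-14.085: |R|=1.00173 >1
Stable set (-14.0000, 0).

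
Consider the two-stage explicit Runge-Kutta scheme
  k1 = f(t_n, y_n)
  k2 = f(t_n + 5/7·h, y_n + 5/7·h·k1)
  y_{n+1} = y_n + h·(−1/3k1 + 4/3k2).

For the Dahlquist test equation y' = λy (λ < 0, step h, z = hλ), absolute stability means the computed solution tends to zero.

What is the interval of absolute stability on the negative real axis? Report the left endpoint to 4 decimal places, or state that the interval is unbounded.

z∈(-1.0500,0).

With y'=λy (z=hλ):
  k1=λy_n ⇒ h·k1=z·y_n;  k2=λ(1+5/7z)y_n ⇒ h·k2=z(1+5/7z)y_n
  y_{n+1}/y_n = 1 − 1/3z + 4/3z(1+5/7z) = 1 + z + 20/21z²
  Hence R(z) = 1 + z + 20/21z².

Find x<0 with |R(x)|<1.
x=-0.92: |R|=0.8861
R=1: x+20/21x²=0 ⇒ x=−21/20=-1.0500; min R=1−1/(4·20/21)=0.7375>−1
Confirm numerically:
  x=-0.841: |R|=0.83260 <1
  x=-0.767: |R|=0.79328 <1
  x=-0.677: |R|=0.75950 <1
  x=-0.534: |R|=0.73758 <1
  x=-1.402: |R|=1.47000 >1
  x=-1.339: |R|=1.36854 >1
Interval (-1.0500, 0).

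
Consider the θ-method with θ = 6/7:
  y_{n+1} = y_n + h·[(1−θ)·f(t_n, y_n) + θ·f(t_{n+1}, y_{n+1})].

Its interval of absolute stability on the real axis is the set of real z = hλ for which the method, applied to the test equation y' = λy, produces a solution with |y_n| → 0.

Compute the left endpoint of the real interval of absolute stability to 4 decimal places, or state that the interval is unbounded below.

unbounded; (−∞, 0).

With y'=λy (z=hλ):
  y_{n+1} = y_n + z·[1/7·y_n + 6/7·y_{n+1}] ⇒ (1 − 6/7z)y_{n+1} = (1 + 1/7z)y_n
  so R(z) = (1 + 1/7z)/(1 − 6/7z).

Boundary: |R(x)|=1, x<0.
x=-1.77: |R|=0.2968
x=-2: |R|=0.2632
x=-10: |R|=0.0448
x=-100: |R|=0.1532
θ=6/7≥1/2 ⇒ |1+1/7x|<|1−6/7x| ∀x<0 ⇒ stable on all of ℝ⁻.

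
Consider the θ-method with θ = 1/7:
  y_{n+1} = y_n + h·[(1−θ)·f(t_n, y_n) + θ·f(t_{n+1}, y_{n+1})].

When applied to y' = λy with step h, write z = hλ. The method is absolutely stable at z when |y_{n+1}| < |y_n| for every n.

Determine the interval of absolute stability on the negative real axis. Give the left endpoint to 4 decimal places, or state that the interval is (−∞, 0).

On y'=λy, z=hλ:
  y_{n+1} = y_n + z·[6/7·y_n + 1/7·y_{n+1}] ⇒ (1 − 1/7z)y_{n+1} = (1 + 6/7z)y_n
  Hence R(z) = (1 + 6/7z)/(1 − 1/7z).

Solve |R(x)|<1 on ℝ⁻.
x=-0.46: |R|=0.5684
R=−1: 1+6/7x = −1+1/7x ⇒ -5/7x=2 ⇒ x=2/(-5/7)=-2.8000
Confirm numerically:
  x=-2.699: |R|=0.94793 <1
  x=-2.459: |R|=0.81975 <1
  x=-1.624: |R|=0.31818 <1
  x=-3.248: |R|=1.21858 >1
  x=-3.151: |R|=1.17289 >1
  x=-2.885: |R|=1.04299 >1
Stable set (-2.8000, 0).

(-2.8000, 0).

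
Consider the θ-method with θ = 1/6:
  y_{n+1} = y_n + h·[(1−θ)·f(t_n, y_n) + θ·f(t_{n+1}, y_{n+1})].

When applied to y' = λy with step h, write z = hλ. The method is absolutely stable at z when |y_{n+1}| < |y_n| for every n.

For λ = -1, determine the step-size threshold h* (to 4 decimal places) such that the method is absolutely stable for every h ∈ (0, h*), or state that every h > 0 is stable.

With y'=λy (z=hλ):
  y_{n+1} = y_n + z·[5/6·y_n + 1/6·y_{n+1}] ⇒ (1 − 1/6z)y_{n+1} = (1 + 5/6z)y_n
  so R(z) = (1 + 5/6z)/(1 − 1/6z).

Need |R(x)|<1, x<0.
x=-1.59: |R|=0.2569
R=−1: 1+5/6x = −1+1/6x ⇒ -2/3x=2 ⇒ x=2/(-2/3)=-3.0000
Confirm numerically:
  x=-1.899: |R|=0.44246 <1
  x=-1.716: |R|=0.33437 <1
  x=-1.658: |R|=0.29903 <1
  x=-3.467: |R|=1.19732 >1
  x=-3.463: |R|=1.19571 >1
Stable set (-3.0000, 0).

(-3.0000,0); λ=-1 ⇒ h* = (3)/1 = 3.0000.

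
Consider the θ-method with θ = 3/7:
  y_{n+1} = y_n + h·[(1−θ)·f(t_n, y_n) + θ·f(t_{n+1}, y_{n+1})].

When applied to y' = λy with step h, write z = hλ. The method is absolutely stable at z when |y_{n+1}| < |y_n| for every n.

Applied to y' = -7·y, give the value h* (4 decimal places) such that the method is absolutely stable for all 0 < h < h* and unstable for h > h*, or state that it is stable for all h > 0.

Test eqn y'=λy, z=hλ:
  y_{n+1} = y_n + z·[4/7·y_n + 3/7·y_{n+1}] ⇒ (1 − 3/7z)y_{n+1} = (1 + 4/7z)y_n
  Hence R(z) = (1 + 4/7z)/(1 − 3/7z).

Find x<0 with |R(x)|<1.
x=-1.12: |R|=0.2432
R=−1: 1+4/7x = −1+3/7x ⇒ -1/7x=2 ⇒ x=2/(-1/7)=-14.0000
Confirm numerically:
  x=-13.076: |R|=0.98001 <1
  x=-9.579: |R|=0.87629 <1
  x=-8.901: |R|=0.84871 <1
  x=-14.533: |R|=1.01053 >1
  x=-14.450: |R|=1.00894 >1
  x=-14.133: |R|=1.00269 >1
Interval (-14.0000, 0).

(-14.0000,0); λ=-7 ⇒ h* = (14)/7 = 2.0000.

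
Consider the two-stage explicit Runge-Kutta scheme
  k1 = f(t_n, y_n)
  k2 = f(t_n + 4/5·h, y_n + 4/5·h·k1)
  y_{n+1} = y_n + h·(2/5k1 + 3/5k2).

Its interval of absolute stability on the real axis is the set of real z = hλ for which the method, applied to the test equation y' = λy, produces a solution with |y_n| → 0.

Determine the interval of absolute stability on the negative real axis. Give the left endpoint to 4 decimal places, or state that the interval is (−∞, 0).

z∈(-2.0833,0).

With y'=λy (z=hλ):
  k1=λy_n ⇒ h·k1=z·y_n;  k2=λ(1+4/5z)y_n ⇒ h·k2=z(1+4/5z)y_n
  y_{n+1}/y_n = 1 + 2/5z + 3/5z(1+4/5z) = 1 + z + 12/25z²
  Hence R(z) = 1 + z + 12/25z².

Find x<0 with |R(x)|<1.
x=-1.76: |R|=0.7268
R=1: x+12/25x²=0 ⇒ x=−25/12=-2.0833; min R=1−1/(4·12/25)=0.4792>−1
Confirm numerically:
  x=-1.954: |R|=0.87870 <1
  x=-1.329: |R|=0.51880 <1
  x=-0.882: |R|=0.49140 <1
  x=-2.654: |R|=1.72698 >1
  x=-2.154: |R|=1.07306 >1
  x=-2.126: |R|=1.04354 >1
So |R|<1 on (-2.0833, 0).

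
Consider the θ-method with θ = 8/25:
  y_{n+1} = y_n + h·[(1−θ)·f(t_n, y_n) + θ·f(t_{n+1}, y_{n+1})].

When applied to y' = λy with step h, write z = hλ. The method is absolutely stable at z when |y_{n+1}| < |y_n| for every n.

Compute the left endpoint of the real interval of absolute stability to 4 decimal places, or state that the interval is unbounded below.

z* = -5.5556.

On y'=λy, z=hλ:
  y_{n+1} = y_n + z·[17/25·y_n + 8/25·y_{n+1}] ⇒ (1 − 8/25z)y_{n+1} = (1 + 17/25z)y_n
  R(z) = (1 + 17/25z)/(1 − 8/25z).

Need |R(x)|<1, x<0.
x=-0.3: |R|=0.7263
R=−1: 1+17/25x = −1+8/25x ⇒ -9/25x=2 ⇒ x=2/(-9/25)=-5.5556
Confirm numerically:
  x=-5.262: |R|=0.96062 <1
  x=-5.222: |R|=0.95504 <1
  x=-4.825: |R|=0.89662 <1
  x=-3.480: |R|=0.64648 <1
  x=-5.976: |R|=1.05197 >1
  x=-5.675: |R|=1.01527 >1
  x=-5.631: |R|=1.00969 >1
Stable set (-5.5556, 0).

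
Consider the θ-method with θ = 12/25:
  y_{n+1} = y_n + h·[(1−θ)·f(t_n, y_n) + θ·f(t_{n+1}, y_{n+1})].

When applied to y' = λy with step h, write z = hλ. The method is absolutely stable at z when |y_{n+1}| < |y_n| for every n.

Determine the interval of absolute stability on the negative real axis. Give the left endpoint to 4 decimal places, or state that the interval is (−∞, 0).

Test eqn y'=λy, z=hλ:
  y_{n+1} = y_n + z·[13/25·y_n + 12/25·y_{n+1}] ⇒ (1 − 12/25z)y_{n+1} = (1 + 13/25z)y_n
  ⇒ R(z) = (1 + 13/25z)/(1 − 12/25z).

Boundary: |R(x)|=1, x<0.
x=-0.67: |R|=0.4930
R=−1: 1+13/25x = −1+12/25x ⇒ -1/25x=2 ⇒ x=2/(-1/25)=-50.0000
Confirm numerically:
  x=-47.804: |R|=0.99633 <1
  x=-46.571: |R|=0.99413 <1
  x=-45.633: |R|=0.99237 <1
  x=-39.927: |R|=0.98002 <1
  x=-50.498: |R|=1.00079 >1
  x=-50.312: |R|=1.00050 >1
  x=-50.243: |R|=1.00039 >1
Interval (-50.0000, 0).

z∈(-50.0000,0).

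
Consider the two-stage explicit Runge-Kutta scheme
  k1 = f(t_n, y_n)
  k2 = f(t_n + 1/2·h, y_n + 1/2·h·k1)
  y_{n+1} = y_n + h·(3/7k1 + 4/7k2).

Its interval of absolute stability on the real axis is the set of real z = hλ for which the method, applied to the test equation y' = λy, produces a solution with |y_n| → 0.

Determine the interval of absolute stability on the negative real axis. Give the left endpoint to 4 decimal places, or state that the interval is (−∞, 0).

z∈(-3.5000,0).

On y'=λy, z=hλ:
  k1=λy_n ⇒ h·k1=z·y_n;  k2=λ(1+1/2z)y_n ⇒ h·k2=z(1+1/2z)y_n
  y_{n+1}/y_n = 1 + 3/7z + 4/7z(1+1/2z) = 1 + z + 2/7z²
  so R(z) = 1 + z + 2/7z².

Find x<0 with |R(x)|<1.
x=-1.14: |R|=0.2313
R=1: x+2/7x²=0 ⇒ x=−7/2=-3.5000; min R=1−1/(4·2/7)=0.1250>−1
Confirm numerically:
  x=-2.304: |R|=0.21269 <1
  x=-2.262: |R|=0.19990 <1
  x=-2.172: |R|=0.17588 <1
  x=-1.511: |R|=0.14132 <1
  x=-3.697: |R|=1.20809 >1
  x=-3.683: |R|=1.19257 >1
  x=-3.526: |R|=1.02619 >1
Stable set (-3.5000, 0).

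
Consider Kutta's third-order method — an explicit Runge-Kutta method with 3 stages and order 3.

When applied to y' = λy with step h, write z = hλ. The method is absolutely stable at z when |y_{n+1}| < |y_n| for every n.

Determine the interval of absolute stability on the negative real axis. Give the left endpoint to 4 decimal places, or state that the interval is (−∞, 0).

Set f=λy, z=hλ:
  order 3, 3-stage ⇒ R(z)=1+z+z^2/2+z^3/6
  (e.g. R(-0.81)=0.42948, |R|=0.42948)

Find x<0 with |R(x)|<1.
x=-0.81: |R|=0.4295
|R(-2.13)|=0.4721 |R(-1.7)|=0.0738 |R(-1.42)|=0.1110
Bisect:
  x_lo=-3.1309 |R|=2.3447  x_hi=-0.2613 |R|=0.7699
  mid=-1.69606 |R|=0.07090 →hi
  mid=-2.41346 |R|=0.84405 →hi
  mid=-2.77216 |R|=1.48035 →lo
  mid=-2.59281 |R|=1.13658 →lo
  mid=-2.50314 |R|=0.98427 →hi
  mid=-2.54798 |R|=1.05887 →lo
  mid=-2.52556 |R|=1.02119 →lo
  mid=-2.51435 |R|=1.00264 →lo
  mid=-2.50874 |R|=0.99343 →hi
  ...
  [-2.51277,-2.51260] ⇒ x*=-2.5127
So |R|<1 on (-2.5127, 0).

(-2.5127, 0).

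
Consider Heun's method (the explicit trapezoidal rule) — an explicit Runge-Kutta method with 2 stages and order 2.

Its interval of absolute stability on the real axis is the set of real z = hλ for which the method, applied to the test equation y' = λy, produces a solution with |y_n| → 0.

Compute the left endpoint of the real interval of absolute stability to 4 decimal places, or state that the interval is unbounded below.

With y'=λy (z=hλ):
  order 2, 2-stage ⇒ R(z)=1+z+z^2/2
  (e.g. R(-1)=0.50000, |R|=0.50000)

Find x<0 with |R(x)|<1.
x=-1: |R|=0.5000
|R(-1.38)|=0.5722 |R(-1.16)|=0.5128 |R(-0.91)|=0.5041
Bisect:
  x_lo=-2.8982 |R|=2.3016  x_hi=-0.3852 |R|=0.6890
  mid=-1.64170 |R|=0.70589 →hi
  mid=-2.26994 |R|=1.30637 →lo
  mid=-1.95582 |R|=0.95679 →hi
  mid=-2.11288 |R|=1.11925 →lo
  mid=-2.03435 |R|=1.03494 →lo
  mid=-1.99508 |R|=0.99510 →hi
  mid=-2.01472 |R|=1.01482 →lo
  mid=-2.00490 |R|=1.00491 →lo
  ...
  [-2.00015,-1.99999] ⇒ x*=-2.0000
Stable set (-2.0000, 0).

z* = -2.0000.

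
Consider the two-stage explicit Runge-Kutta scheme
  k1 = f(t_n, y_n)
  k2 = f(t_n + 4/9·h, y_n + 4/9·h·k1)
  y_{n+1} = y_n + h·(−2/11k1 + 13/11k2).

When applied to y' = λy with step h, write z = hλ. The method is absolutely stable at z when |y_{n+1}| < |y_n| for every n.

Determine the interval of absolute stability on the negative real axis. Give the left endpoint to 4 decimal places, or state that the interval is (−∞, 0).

With y'=λy (z=hλ):
  k1=λy_n ⇒ h·k1=z·y_n;  k2=λ(1+4/9z)y_n ⇒ h·k2=z(1+4/9z)y_n
  y_{n+1}/y_n = 1 − 2/11z + 13/11z(1+4/9z) = 1 + z + 52/99z²
  Hence R(z) = 1 + z + 52/99z².

Need |R(x)|<1, x<0.
x=-1.47: |R|=0.6650
R=1: x+52/99x²=0 ⇒ x=−99/52=-1.9038; min R=1−1/(4·52/99)=0.5240>−1
Confirm numerically:
  x=-1.826: |R|=0.92534 <1
  x=-1.778: |R|=0.88247 <1
  x=-1.084: |R|=0.53320 <1
  x=-2.477: |R|=1.74570 >1
  x=-2.464: |R|=1.72496 >1
  x=-2.181: |R|=1.31750 >1
Interval (-1.9038, 0).

(-1.9038, 0).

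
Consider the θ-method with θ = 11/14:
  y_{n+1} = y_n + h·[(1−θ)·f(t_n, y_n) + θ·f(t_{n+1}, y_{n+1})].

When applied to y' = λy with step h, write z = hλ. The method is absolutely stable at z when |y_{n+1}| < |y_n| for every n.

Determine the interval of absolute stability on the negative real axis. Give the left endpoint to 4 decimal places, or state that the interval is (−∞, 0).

(−∞, 0) — no finite endpoint.

Test eqn y'=λy, z=hλ:
  y_{n+1} = y_n + z·[3/14·y_n + 11/14·y_{n+1}] ⇒ (1 − 11/14z)y_{n+1} = (1 + 3/14z)y_n
  R(z) = (1 + 3/14z)/(1 − 11/14z).

Boundary: |R(x)|=1, x<0.
x=-1.44: |R|=0.3244
x=-2: |R|=0.2222
x=-10: |R|=0.1290
x=-100: |R|=0.2567
θ=11/14≥1/2 ⇒ |1+3/14x|<|1−11/14x| ∀x<0 ⇒ interval (−∞,0).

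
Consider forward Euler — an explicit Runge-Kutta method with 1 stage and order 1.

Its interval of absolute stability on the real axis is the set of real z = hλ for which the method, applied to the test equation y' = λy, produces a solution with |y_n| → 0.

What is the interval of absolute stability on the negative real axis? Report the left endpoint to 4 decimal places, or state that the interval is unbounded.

With y'=λy (z=hλ):
  order 1, 1-stage ⇒ R(z)=1+z
  (e.g. R(-1.17)=-0.17000, |R|=0.17000)

Find x<0 with |R(x)|<1.
x=-1.17: |R|=0.1700
|R(-1.97)|=0.9700 |R(-1.56)|=0.5600 |R(-0.79)|=0.2100
Bisect:
  x_lo=-2.7411 |R|=1.7411  x_hi=-0.2778 |R|=0.7222
  mid=-1.50947 |R|=0.50947 →hi
  mid=-2.12531 |R|=1.12531 →lo
  mid=-1.81739 |R|=0.81739 →hi
  mid=-1.97135 |R|=0.97135 →hi
  mid=-2.04833 |R|=1.04833 →lo
  mid=-2.00984 |R|=1.00984 →lo
  mid=-1.99059 |R|=0.99059 →hi
  mid=-2.00022 |R|=1.00022 →lo
  mid=-1.99541 |R|=0.99541 →hi
  ...
  [-2.00007,-1.99992] ⇒ x*=-2.0000
So |R|<1 on (-2.0000, 0).

z∈(-2.0000,0).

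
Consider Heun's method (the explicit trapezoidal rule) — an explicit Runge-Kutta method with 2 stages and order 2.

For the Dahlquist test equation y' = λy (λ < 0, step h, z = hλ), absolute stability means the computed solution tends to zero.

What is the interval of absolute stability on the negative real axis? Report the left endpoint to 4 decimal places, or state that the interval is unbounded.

z∈(-2.0000,0).

On y'=λy, z=hλ:
  order 2, 2-stage ⇒ R(z)=1+z+z^2/2
  (e.g. R(-1.66)=0.71780, |R|=0.71780)

Solve |R(x)|<1 on ℝ⁻.
x=-1.66: |R|=0.7178
|R(-2.03)|=1.0304 |R(-0.74)|=0.5338 |R(-0.57)|=0.5924
Bisect:
  x_lo=-2.5304 |R|=1.6711  x_hi=-0.0810 |R|=0.9223
  mid=-1.30572 |R|=0.54673 →hi
  mid=-1.91808 |R|=0.92144 →hi
  mid=-2.22426 |R|=1.24941 →lo
  mid=-2.07117 |R|=1.07370 →lo
  mid=-1.99463 |R|=0.99464 →hi
  mid=-2.03290 |R|=1.03344 →lo
  mid=-2.01376 |R|=1.01386 →lo
  mid=-2.00419 |R|=1.00420 →lo
  mid=-1.99941 |R|=0.99941 →hi
  mid=-2.00180 |R|=1.00180 →lo
  ...
  [-2.00001,-1.99986] ⇒ x*=-2.0000
So |R|<1 on (-2.0000, 0).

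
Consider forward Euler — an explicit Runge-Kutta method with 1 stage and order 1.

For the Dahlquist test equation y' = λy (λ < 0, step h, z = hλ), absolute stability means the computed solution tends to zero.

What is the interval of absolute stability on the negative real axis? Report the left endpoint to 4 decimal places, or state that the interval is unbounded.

(-2.0000, 0).

Set f=λy, z=hλ:
  order 1, 1-stage ⇒ R(z)=1+z
  (e.g. R(-0.64)=0.36000, |R|=0.36000)

Need |R(x)|<1, x<0.
x=-0.64: |R|=0.3600
|R(-2.33)|=1.3300 |R(-2.18)|=1.1800 |R(-1.85)|=0.8500
Bisect:
  x_lo=-2.7416 |R|=1.7416  x_hi=-0.3078 |R|=0.6922
  mid=-1.52474 |R|=0.52474 →hi
  mid=-2.13319 |R|=1.13319 →lo
  mid=-1.82896 |R|=0.82896 →hi
  mid=-1.98108 |R|=0.98108 →hi
  mid=-2.05713 |R|=1.05713 →lo
  mid=-2.01911 |R|=1.01911 →lo
  mid=-2.00009 |R|=1.00009 →lo
  ...
  [-2.00009,-1.99994] ⇒ x*=-2.0000
Interval (-2.0000, 0).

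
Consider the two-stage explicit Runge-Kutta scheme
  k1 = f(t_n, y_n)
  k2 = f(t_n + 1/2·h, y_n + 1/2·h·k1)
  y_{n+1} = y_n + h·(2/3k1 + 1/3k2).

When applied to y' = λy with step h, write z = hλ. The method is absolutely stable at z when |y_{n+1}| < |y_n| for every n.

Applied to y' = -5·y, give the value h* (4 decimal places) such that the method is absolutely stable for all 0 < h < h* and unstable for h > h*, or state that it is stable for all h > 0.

(-6.0000,0); λ=-5 ⇒ h* = (6)/5 = 1.2000.

Test eqn y'=λy, z=hλ:
  k1=λy_n ⇒ h·k1=z·y_n;  k2=λ(1+1/2z)y_n ⇒ h·k2=z(1+1/2z)y_n
  y_{n+1}/y_n = 1 + 2/3z + 1/3z(1+1/2z) = 1 + z + 1/6z²
  so R(z) = 1 + z + 1/6z².

Find x<0 with |R(x)|<1.
x=-1.58: |R|=0.1639
R=1: x+1/6x²=0 ⇒ x=−6=-6.0000; min R=1−1/(4·1/6)=-0.5000>−1
Confirm numerically:
  x=-5.138: |R|=0.26184 <1
  x=-5.003: |R|=0.16867 <1
  x=-3.271: |R|=0.48776 <1
  x=-2.701: |R|=0.48510 <1
  x=-6.292: |R|=1.30621 >1
  x=-6.057: |R|=1.05754 >1
Stable set (-6.0000, 0).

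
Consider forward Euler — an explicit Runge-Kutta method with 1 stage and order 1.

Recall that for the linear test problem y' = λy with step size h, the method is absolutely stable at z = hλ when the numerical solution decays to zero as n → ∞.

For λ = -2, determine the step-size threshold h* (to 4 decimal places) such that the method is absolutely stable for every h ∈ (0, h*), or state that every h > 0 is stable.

(-2.0000,0); λ=-2 ⇒ h* = 1.0000.

Set f=λy, z=hλ:
  order 1, 1-stage ⇒ R(z)=1+z
  (e.g. R(-1.08)=-0.08000, |R|=0.08000)

Find x<0 with |R(x)|<1.
x=-1.08: |R|=0.0800
|R(-1.9)|=0.9000 |R(-1.55)|=0.5500
Bisect:
  x_lo=-2.3170 |R|=1.3170  x_hi=-0.2077 |R|=0.7923
  mid=-1.26236 |R|=0.26236 →hi
  mid=-1.78967 |R|=0.78967 →hi
  mid=-2.05333 |R|=1.05333 →lo
  mid=-1.92150 |R|=0.92150 →hi
  mid=-1.98741 |R|=0.98741 →hi
  mid=-2.02037 |R|=1.02037 →lo
  mid=-2.00389 |R|=1.00389 →lo
  mid=-1.99565 |R|=0.99565 →hi
  ...
  [-2.00003,-1.99990] ⇒ x*=-2.0000
So |R|<1 on (-2.0000, 0).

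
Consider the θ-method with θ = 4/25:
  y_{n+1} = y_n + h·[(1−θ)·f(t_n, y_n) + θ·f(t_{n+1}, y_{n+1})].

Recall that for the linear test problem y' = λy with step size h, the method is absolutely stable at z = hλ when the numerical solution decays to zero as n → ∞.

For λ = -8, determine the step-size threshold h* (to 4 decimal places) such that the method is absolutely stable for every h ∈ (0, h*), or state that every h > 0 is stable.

(-2.9412,0); λ=-8 ⇒ h* = (50/17)/8 = 0.3676.

On y'=λy, z=hλ:
  y_{n+1} = y_n + z·[21/25·y_n + 4/25·y_{n+1}] ⇒ (1 − 4/25z)y_{n+1} = (1 + 21/25z)y_n
  so R(z) = (1 + 21/25z)/(1 − 4/25z).

Find x<0 with |R(x)|<1.
x=-1.55: |R|=0.2420
R=−1: 1+21/25x = −1+4/25x ⇒ -17/25x=2 ⇒ x=2/(-17/25)=-2.9412
Confirm numerically:
  x=-2.815: |R|=0.94084 <1
  x=-2.035: |R|=0.53515 <1
  x=-1.774: |R|=0.38179 <1
  x=-1.603: |R|=0.27579 <1
  x=-3.529: |R|=1.25547 >1
  x=-3.204: |R|=1.11815 >1
Stable set (-2.9412, 0).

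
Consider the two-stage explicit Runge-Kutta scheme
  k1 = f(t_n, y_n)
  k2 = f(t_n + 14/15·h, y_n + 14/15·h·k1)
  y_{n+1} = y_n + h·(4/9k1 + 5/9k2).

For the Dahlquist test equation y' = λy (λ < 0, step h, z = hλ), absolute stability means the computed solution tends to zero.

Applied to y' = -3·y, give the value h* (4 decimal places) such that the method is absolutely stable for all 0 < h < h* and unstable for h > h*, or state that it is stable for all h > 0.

Test eqn y'=λy, z=hλ:
  k1=λy_n ⇒ h·k1=z·y_n;  k2=λ(1+14/15z)y_n ⇒ h·k2=z(1+14/15z)y_n
  y_{n+1}/y_n = 1 + 4/9z + 5/9z(1+14/15z) = 1 + z + 14/27z²
  so R(z) = 1 + z + 14/27z².

Boundary: |R(x)|=1, x<0.
x=-1.44: |R|=0.6352
R=1: x+14/27x²=0 ⇒ x=−27/14=-1.9286; min R=1−1/(4·14/27)=0.5179>−1
Confirm numerically:
  x=-1.722: |R|=0.81555 <1
  x=-1.316: |R|=0.58200 <1
  x=-1.167: |R|=0.53916 <1
  x=-2.071: |R|=1.15295 >1
  x=-2.009: |R|=1.08378 >1
So |R|<1 on (-1.9286, 0).

(-1.9286,0); λ=-3 ⇒ h* = (27/14)/3 = 0.6429.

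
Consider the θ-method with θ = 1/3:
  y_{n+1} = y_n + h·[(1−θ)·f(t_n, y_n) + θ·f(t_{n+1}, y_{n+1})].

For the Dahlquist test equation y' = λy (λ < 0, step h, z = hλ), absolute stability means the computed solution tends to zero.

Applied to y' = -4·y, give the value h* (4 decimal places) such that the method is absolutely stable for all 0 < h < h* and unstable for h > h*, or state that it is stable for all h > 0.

With y'=λy (z=hλ):
  y_{n+1} = y_n + z·[2/3·y_n + 1/3·y_{n+1}] ⇒ (1 − 1/3z)y_{n+1} = (1 + 2/3z)y_n
  R(z) = (1 + 2/3z)/(1 − 1/3z).

Find x<0 with |R(x)|<1.
x=-1.54: |R|=0.0176
R=−1: 1+2/3x = −1+1/3x ⇒ -1/3x=2 ⇒ x=2/(-1/3)=-6.0000
Confirm numerically:
  x=-5.611: |R|=0.95483 <1
  x=-4.996: |R|=0.87444 <1
  x=-4.960: |R|=0.86935 <1
  x=-3.931: |R|=0.70149 <1
  x=-6.252: |R|=1.02724 >1
  x=-6.192: |R|=1.02089 >1
Stable set (-6.0000, 0).

(-6.0000,0); λ=-4 ⇒ h* = (6)/4 = 1.5000.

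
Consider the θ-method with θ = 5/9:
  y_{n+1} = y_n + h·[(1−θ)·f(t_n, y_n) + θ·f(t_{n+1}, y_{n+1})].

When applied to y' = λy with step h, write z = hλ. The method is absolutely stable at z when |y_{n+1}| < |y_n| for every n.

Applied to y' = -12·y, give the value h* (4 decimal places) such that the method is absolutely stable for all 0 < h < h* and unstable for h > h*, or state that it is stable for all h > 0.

Test eqn y'=λy, z=hλ:
  y_{n+1} = y_n + z·[4/9·y_n + 5/9·y_{n+1}] ⇒ (1 − 5/9z)y_{n+1} = (1 + 4/9z)y_n
  so R(z) = (1 + 4/9z)/(1 − 5/9z).

Solve |R(x)|<1 on ℝ⁻.
x=-0.45: |R|=0.6400
x=-2: |R|=0.0526
x=-10: |R|=0.5254
x=-100: |R|=0.7682
θ=5/9≥1/2 ⇒ |1+4/9x|<|1−5/9x| ∀x<0 ⇒ interval (−∞,0).

unbounded; (−∞, 0). Any h>0 works for λ=-12.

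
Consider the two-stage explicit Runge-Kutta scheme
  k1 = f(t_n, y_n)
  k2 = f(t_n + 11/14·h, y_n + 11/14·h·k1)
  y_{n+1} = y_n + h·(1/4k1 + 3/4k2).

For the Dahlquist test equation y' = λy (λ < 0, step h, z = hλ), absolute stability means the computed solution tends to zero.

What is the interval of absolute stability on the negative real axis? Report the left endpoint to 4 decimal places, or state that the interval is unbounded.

z∈(-1.6970,0).

Set f=λy, z=hλ:
  k1=λy_n ⇒ h·k1=z·y_n;  k2=λ(1+11/14z)y_n ⇒ h·k2=z(1+11/14z)y_n
  y_{n+1}/y_n = 1 + 1/4z + 3/4z(1+11/14z) = 1 + z + 33/56z²
  Hence R(z) = 1 + z + 33/56z².

Boundary: |R(x)|=1, x<0.
x=-1.45: |R|=0.7890
R=1: x+33/56x²=0 ⇒ x=−56/33=-1.6970; min R=1−1/(4·33/56)=0.5758>−1
Confirm numerically:
  x=-1.464: |R|=0.79901 <1
  x=-1.303: |R|=0.69749 <1
  x=-1.003: |R|=0.58983 <1
  x=-2.237: |R|=1.71189 >1
  x=-1.744: |R|=1.04833 >1
Stable set (-1.6970, 0).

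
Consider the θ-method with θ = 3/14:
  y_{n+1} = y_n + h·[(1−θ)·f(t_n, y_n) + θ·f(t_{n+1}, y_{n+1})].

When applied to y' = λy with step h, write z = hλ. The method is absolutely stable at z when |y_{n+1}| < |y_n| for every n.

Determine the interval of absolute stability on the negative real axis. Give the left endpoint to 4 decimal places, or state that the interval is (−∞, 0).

z∈(-3.5000,0).

Test eqn y'=λy, z=hλ:
  y_{n+1} = y_n + z·[11/14·y_n + 3/14·y_{n+1}] ⇒ (1 − 3/14z)y_{n+1} = (1 + 11/14z)y_n
  so R(z) = (1 + 11/14z)/(1 − 3/14z).

Boundary: |R(x)|=1, x<0.
x=-1.72: |R|=0.2568
R=−1: 1+11/14x = −1+3/14x ⇒ -4/7x=2 ⇒ x=2/(-4/7)=-3.5000
Confirm numerically:
  x=-3.464: |R|=0.98819 <1
  x=-2.920: |R|=0.79613 <1
  x=-2.029: |R|=0.41415 <1
  x=-1.579: |R|=0.17980 <1
  x=-3.912: |R|=1.12807 >1
  x=-3.704: |R|=1.06499 >1
So |R|<1 on (-3.5000, 0).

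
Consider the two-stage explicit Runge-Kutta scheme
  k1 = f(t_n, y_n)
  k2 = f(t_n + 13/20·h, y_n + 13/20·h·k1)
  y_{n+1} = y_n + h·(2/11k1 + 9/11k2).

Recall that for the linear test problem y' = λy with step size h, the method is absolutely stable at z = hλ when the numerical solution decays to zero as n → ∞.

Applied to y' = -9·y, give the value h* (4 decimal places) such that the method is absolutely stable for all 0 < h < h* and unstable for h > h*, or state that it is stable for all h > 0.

On y'=λy, z=hλ:
  k1=λy_n ⇒ h·k1=z·y_n;  k2=λ(1+13/20z)y_n ⇒ h·k2=z(1+13/20z)y_n
  y_{n+1}/y_n = 1 + 2/11z + 9/11z(1+13/20z) = 1 + z + 117/220z²
  Hence R(z) = 1 + z + 117/220z².

Boundary: |R(x)|=1, x<0.
x=-1.61: |R|=0.7685
R=1: x+117/220x²=0 ⇒ x=−220/117=-1.8803; min R=1−1/(4·117/220)=0.5299>−1
Confirm numerically:
  x=-1.692: |R|=0.83052 <1
  x=-1.637: |R|=0.78815 <1
  x=-1.374: |R|=0.63001 <1
  x=-2.421: |R|=1.69611 >1
  x=-2.394: |R|=1.65398 >1
Interval (-1.8803, 0).

(-1.8803,0); λ=-9 ⇒ h* = (220/117)/9 = 0.2089.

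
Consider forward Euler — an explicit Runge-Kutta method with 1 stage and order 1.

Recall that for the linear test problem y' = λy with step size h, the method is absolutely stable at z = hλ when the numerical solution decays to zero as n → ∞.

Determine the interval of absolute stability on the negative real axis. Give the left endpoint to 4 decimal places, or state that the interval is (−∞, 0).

With y'=λy (z=hλ):
  order 1, 1-stage ⇒ R(z)=1+z
  (e.g. R(-0.44)=0.56000, |R|=0.56000)

Need |R(x)|<1, x<0.
x=-0.44: |R|=0.5600
|R(-2.36)|=1.3600 |R(-1.97)|=0.9700 |R(-1.09)|=0.0900
Bisect:
  x_lo=-2.3501 |R|=1.3501  x_hi=-0.3213 |R|=0.6787
  mid=-1.33574 |R|=0.33574 →hi
  mid=-1.84294 |R|=0.84294 →hi
  mid=-2.09655 |R|=1.09655 →lo
  mid=-1.96974 |R|=0.96974 →hi
  mid=-2.03314 |R|=1.03314 →lo
  mid=-2.00144 |R|=1.00144 →lo
  mid=-1.98559 |R|=0.98559 →hi
  ...
  [-2.00008,-1.99996] ⇒ x*=-2.0000
Interval (-2.0000, 0).

z∈(-2.0000,0).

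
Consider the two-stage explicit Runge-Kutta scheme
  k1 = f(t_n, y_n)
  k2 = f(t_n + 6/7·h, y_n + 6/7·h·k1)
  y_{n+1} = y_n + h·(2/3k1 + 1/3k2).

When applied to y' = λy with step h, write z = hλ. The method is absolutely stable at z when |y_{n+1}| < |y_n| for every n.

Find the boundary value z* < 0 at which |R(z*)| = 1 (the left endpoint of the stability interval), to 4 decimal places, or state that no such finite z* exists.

With y'=λy (z=hλ):
  k1=λy_n ⇒ h·k1=z·y_n;  k2=λ(1+6/7z)y_n ⇒ h·k2=z(1+6/7z)y_n
  y_{n+1}/y_n = 1 + 2/3z + 1/3z(1+6/7z) = 1 + z + 2/7z²
  ⇒ R(z) = 1 + z + 2/7z².

Need |R(x)|<1, x<0.
x=-1.5: |R|=0.1429
R=1: x+2/7x²=0 ⇒ x=−7/2=-3.5000; min R=1−1/(4·2/7)=0.1250>−1
Confirm numerically:
  x=-2.464: |R|=0.27066 <1
  x=-1.894: |R|=0.13092 <1
  x=-1.641: |R|=0.12839 <1
  x=-3.892: |R|=1.43590 >1
  x=-3.718: |R|=1.23158 >1
Stable set (-3.5000, 0).

z* = -3.5000.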